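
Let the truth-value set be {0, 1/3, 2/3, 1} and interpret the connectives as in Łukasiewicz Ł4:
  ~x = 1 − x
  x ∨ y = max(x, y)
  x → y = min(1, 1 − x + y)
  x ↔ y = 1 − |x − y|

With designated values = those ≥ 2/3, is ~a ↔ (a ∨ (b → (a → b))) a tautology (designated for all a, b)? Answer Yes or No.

No

Counterexample: take a = 2/3, b = 0.
~a = ~2/3 = 1/3
a → b = 2/3 → 0 = 1/3
b → (a → b) = 0 → 1/3 = 1
a ∨ (b → (a → b)) = 2/3 ∨ 1 = 1
~a ↔ (a ∨ (b → (a → b))) = 1/3 ↔ 1 = 1/3
This gives 1/3, which is below 2/3.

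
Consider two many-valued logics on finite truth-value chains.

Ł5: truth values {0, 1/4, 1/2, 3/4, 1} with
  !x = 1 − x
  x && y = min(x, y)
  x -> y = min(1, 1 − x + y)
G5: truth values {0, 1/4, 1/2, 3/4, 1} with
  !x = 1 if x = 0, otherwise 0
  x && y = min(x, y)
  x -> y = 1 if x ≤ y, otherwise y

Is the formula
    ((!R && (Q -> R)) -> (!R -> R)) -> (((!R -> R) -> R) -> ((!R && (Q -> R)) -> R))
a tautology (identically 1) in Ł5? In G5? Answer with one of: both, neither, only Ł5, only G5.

both

In Ł5: every assignment gives 1 — tautology.
In G5: every assignment gives 1 — tautology.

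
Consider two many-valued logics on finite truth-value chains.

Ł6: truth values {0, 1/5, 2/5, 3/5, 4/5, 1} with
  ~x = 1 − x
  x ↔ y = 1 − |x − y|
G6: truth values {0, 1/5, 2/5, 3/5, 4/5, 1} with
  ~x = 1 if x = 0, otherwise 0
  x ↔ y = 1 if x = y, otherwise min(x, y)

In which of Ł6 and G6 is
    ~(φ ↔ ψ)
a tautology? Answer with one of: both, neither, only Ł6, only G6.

neither

In Ł6: at φ = 0, ψ = 0 the value is 0 — not a tautology.
In G6: at φ = 0, ψ = 0 the value is 0 — not a tautology.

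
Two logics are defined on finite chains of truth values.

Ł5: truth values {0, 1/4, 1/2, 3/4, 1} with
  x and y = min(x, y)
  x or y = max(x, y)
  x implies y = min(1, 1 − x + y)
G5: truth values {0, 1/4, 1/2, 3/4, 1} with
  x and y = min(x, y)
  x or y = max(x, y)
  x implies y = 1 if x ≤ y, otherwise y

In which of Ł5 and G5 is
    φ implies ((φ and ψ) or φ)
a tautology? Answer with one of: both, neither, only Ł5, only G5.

In Ł5: every assignment gives 1 — tautology.
In G5: every assignment gives 1 — tautology.

both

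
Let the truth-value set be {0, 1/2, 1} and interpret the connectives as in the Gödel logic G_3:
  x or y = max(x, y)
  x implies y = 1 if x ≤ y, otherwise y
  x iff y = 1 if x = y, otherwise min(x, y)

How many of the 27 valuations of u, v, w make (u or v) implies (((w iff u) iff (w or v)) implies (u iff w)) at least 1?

value 1: 23 assignments (counts)
value 1/2: 2 assignments
value 0: 2 assignments
So 23 of the 27 assignments meet the threshold.

23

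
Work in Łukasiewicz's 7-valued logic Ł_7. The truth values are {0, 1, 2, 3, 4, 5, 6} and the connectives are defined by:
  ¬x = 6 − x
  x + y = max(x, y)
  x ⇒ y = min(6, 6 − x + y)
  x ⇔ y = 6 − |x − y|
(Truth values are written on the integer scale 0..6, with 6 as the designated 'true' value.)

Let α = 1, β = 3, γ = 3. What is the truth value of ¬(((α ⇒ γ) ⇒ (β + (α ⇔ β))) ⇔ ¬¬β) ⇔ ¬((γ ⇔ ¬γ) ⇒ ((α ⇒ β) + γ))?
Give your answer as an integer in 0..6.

5

α ⇒ γ = 1 ⇒ 3 = 6
α ⇔ β = 1 ⇔ 3 = 4
β + (α ⇔ β) = 3 + 4 = 4
(α ⇒ γ) ⇒ (β + (α ⇔ β)) = 6 ⇒ 4 = 4
¬β = ¬3 = 3
¬¬β = ¬3 = 3
((α ⇒ γ) ⇒ (β + (α ⇔ β))) ⇔ ¬¬β = 4 ⇔ 3 = 5
¬(((α ⇒ γ) ⇒ (β + (α ⇔ β))) ⇔ ¬¬β) = ¬5 = 1
¬γ = ¬3 = 3
γ ⇔ ¬γ = 3 ⇔ 3 = 6
α ⇒ β = 1 ⇒ 3 = 6
(α ⇒ β) + γ = 6 + 3 = 6
(γ ⇔ ¬γ) ⇒ ((α ⇒ β) + γ) = 6 ⇒ 6 = 6
¬((γ ⇔ ¬γ) ⇒ ((α ⇒ β) + γ)) = ¬6 = 0
¬(((α ⇒ γ) ⇒ (β + (α ⇔ β))) ⇔ ¬¬β) ⇔ ¬((γ ⇔ ¬γ) ⇒ ((α ⇒ β) + γ)) = 1 ⇔ 0 = 5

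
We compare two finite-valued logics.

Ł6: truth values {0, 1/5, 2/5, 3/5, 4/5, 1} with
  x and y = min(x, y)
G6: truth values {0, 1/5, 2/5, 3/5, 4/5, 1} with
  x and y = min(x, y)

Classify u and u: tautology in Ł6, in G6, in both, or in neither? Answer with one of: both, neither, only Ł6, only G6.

In Ł6: at u = 0 the value is 0 — not a tautology.
In G6: at u = 0 the value is 0 — not a tautology.

neither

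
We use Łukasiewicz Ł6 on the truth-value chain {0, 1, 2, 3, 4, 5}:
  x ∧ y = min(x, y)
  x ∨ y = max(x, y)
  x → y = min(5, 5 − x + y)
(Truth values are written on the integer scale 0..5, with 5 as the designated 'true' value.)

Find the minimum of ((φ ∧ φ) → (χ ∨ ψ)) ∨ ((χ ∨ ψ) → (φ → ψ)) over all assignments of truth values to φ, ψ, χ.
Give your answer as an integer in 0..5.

3

Take φ = 5, ψ = 0, χ = 2:
φ ∧ φ = 5 ∧ 5 = 5
χ ∨ ψ = 2 ∨ 0 = 2
(φ ∧ φ) → (χ ∨ ψ) = 5 → 2 = 2
χ ∨ ψ = 2 ∨ 0 = 2
φ → ψ = 5 → 0 = 0
(χ ∨ ψ) → (φ → ψ) = 2 → 0 = 3
((φ ∧ φ) → (χ ∨ ψ)) ∨ ((χ ∨ ψ) → (φ → ψ)) = 2 ∨ 3 = 3
No assignment yields a value below 3, so this is the minimum.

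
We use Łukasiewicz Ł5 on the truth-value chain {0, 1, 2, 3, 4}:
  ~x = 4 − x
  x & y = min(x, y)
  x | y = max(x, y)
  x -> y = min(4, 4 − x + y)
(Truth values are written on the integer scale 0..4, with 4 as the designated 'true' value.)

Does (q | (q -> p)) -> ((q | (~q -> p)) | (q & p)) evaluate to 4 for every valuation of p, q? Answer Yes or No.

Counterexample: take p = 0, q = 0.
q -> p = 0 -> 0 = 4
q | (q -> p) = 0 | 4 = 4
~q = ~0 = 4
~q -> p = 4 -> 0 = 0
q | (~q -> p) = 0 | 0 = 0
q & p = 0 & 0 = 0
(q | (~q -> p)) | (q & p) = 0 | 0 = 0
(q | (q -> p)) -> ((q | (~q -> p)) | (q & p)) = 4 -> 0 = 0
This gives 0 ≠ 4.

No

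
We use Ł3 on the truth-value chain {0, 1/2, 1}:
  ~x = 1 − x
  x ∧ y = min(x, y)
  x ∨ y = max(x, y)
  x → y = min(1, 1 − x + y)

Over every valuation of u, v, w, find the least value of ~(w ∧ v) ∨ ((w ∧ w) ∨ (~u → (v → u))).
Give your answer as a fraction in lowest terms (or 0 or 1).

1/2

Take u = 0, v = 1/2, w = 1/2:
w ∧ v = 1/2 ∧ 1/2 = 1/2
~(w ∧ v) = ~1/2 = 1/2
w ∧ w = 1/2 ∧ 1/2 = 1/2
~u = ~0 = 1
v → u = 1/2 → 0 = 1/2
~u → (v → u) = 1 → 1/2 = 1/2
(w ∧ w) ∨ (~u → (v → u)) = 1/2 ∨ 1/2 = 1/2
~(w ∧ v) ∨ ((w ∧ w) ∨ (~u → (v → u))) = 1/2 ∨ 1/2 = 1/2
No assignment yields a value below 1/2, so this is the minimum.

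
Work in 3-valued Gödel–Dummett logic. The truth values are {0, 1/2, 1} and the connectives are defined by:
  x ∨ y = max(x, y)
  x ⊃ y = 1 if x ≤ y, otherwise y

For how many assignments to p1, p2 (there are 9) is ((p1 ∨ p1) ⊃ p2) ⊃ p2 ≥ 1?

p1 = 0, p2 = 0 ↦ 0  <
p1 = 0, p2 = 1/2 ↦ 1/2  <
p1 = 0, p2 = 1 ↦ 1  ≥
p1 = 1/2, p2 = 0 ↦ 1  ≥
p1 = 1/2, p2 = 1/2 ↦ 1/2  <
p1 = 1/2, p2 = 1 ↦ 1  ≥
p1 = 1, p2 = 0 ↦ 1  ≥
p1 = 1, p2 = 1/2 ↦ 1  ≥
p1 = 1, p2 = 1 ↦ 1  ≥
So 6 of the 9 assignments meet the threshold.

6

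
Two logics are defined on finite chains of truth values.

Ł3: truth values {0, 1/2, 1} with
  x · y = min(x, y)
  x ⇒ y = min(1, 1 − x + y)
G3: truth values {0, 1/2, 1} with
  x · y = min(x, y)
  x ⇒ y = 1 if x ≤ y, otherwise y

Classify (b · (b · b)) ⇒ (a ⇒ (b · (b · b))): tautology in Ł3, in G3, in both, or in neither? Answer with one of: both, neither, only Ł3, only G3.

both

In Ł3: every assignment gives 1 — tautology.
In G3: every assignment gives 1 — tautology.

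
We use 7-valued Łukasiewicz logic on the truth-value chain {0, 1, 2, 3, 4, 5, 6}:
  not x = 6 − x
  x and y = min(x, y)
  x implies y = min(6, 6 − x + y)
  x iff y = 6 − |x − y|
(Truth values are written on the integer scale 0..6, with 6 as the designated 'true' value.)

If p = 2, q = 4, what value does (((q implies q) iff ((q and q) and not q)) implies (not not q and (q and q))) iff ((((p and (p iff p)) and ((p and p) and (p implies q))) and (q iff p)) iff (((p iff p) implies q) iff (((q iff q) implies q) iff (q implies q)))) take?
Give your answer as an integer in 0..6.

q implies q = 4 implies 4 = 6
q and q = 4 and 4 = 4
not q = not 4 = 2
(q and q) and not q = 4 and 2 = 2
(q implies q) iff ((q and q) and not q) = 6 iff 2 = 2
not q = not 4 = 2
not not q = not 2 = 4
q and q = 4 and 4 = 4
not not q and (q and q) = 4 and 4 = 4
((q implies q) iff ((q and q) and not q)) implies (not not q and (q and q)) = 2 implies 4 = 6
p iff p = 2 iff 2 = 6
p and (p iff p) = 2 and 6 = 2
p and p = 2 and 2 = 2
p implies q = 2 implies 4 = 6
(p and p) and (p implies q) = 2 and 6 = 2
(p and (p iff p)) and ((p and p) and (p implies q)) = 2 and 2 = 2
q iff p = 4 iff 2 = 4
((p and (p iff p)) and ((p and p) and (p implies q))) and (q iff p) = 2 and 4 = 2
p iff p = 2 iff 2 = 6
(p iff p) implies q = 6 implies 4 = 4
q iff q = 4 iff 4 = 6
(q iff q) implies q = 6 implies 4 = 4
q implies q = 4 implies 4 = 6
((q iff q) implies q) iff (q implies q) = 4 iff 6 = 4
((p iff p) implies q) iff (((q iff q) implies q) iff (q implies q)) = 4 iff 4 = 6
(((p and (p iff p)) and ((p and p) and (p implies q))) and (q iff p)) iff (((p iff p) implies q) iff (((q iff q) implies q) iff (q implies q))) = 2 iff 6 = 2
(((q implies q) iff ((q and q) and not q)) implies (not not q and (q and q))) iff ((((p and (p iff p)) and ((p and p) and (p implies q))) and (q iff p)) iff (((p iff p) implies q) iff (((q iff q) implies q) iff (q implies q)))) = 6 iff 2 = 2

2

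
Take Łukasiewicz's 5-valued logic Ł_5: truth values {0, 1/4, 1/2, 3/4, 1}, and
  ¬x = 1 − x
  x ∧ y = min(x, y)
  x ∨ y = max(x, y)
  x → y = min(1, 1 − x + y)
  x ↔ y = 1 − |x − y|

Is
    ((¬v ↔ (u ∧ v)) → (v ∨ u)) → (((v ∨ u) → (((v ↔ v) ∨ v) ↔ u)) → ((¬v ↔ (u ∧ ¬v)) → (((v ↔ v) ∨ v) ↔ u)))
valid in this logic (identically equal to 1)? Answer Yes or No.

Counterexample: take u = 1/2, v = 1/4.
¬v = ¬1/4 = 3/4
u ∧ v = 1/2 ∧ 1/4 = 1/4
¬v ↔ (u ∧ v) = 3/4 ↔ 1/4 = 1/2
v ∨ u = 1/4 ∨ 1/2 = 1/2
(¬v ↔ (u ∧ v)) → (v ∨ u) = 1/2 → 1/2 = 1
v ∨ u = 1/4 ∨ 1/2 = 1/2
v ↔ v = 1/4 ↔ 1/4 = 1
(v ↔ v) ∨ v = 1 ∨ 1/4 = 1
((v ↔ v) ∨ v) ↔ u = 1 ↔ 1/2 = 1/2
(v ∨ u) → (((v ↔ v) ∨ v) ↔ u) = 1/2 → 1/2 = 1
¬v = ¬1/4 = 3/4
¬v = ¬1/4 = 3/4
u ∧ ¬v = 1/2 ∧ 3/4 = 1/2
¬v ↔ (u ∧ ¬v) = 3/4 ↔ 1/2 = 3/4
v ↔ v = 1/4 ↔ 1/4 = 1
(v ↔ v) ∨ v = 1 ∨ 1/4 = 1
((v ↔ v) ∨ v) ↔ u = 1 ↔ 1/2 = 1/2
(¬v ↔ (u ∧ ¬v)) → (((v ↔ v) ∨ v) ↔ u) = 3/4 → 1/2 = 3/4
((v ∨ u) → (((v ↔ v) ∨ v) ↔ u)) → ((¬v ↔ (u ∧ ¬v)) → (((v ↔ v) ∨ v) ↔ u)) = 1 → 3/4 = 3/4
((¬v ↔ (u ∧ v)) → (v ∨ u)) → (((v ∨ u) → (((v ↔ v) ∨ v) ↔ u)) → ((¬v ↔ (u ∧ ¬v)) → (((v ↔ v) ∨ v) ↔ u))) = 1 → 3/4 = 3/4
This gives 3/4 ≠ 1.

No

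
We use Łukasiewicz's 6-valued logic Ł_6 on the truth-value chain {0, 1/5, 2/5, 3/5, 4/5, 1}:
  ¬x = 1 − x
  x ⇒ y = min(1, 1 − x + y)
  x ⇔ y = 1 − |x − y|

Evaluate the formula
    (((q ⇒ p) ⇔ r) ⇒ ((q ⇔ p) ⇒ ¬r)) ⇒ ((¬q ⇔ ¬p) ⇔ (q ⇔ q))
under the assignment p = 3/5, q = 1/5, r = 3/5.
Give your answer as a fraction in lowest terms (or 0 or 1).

q ⇒ p = 1/5 ⇒ 3/5 = 1
(q ⇒ p) ⇔ r = 1 ⇔ 3/5 = 3/5
q ⇔ p = 1/5 ⇔ 3/5 = 3/5
¬r = ¬3/5 = 2/5
(q ⇔ p) ⇒ ¬r = 3/5 ⇒ 2/5 = 4/5
((q ⇒ p) ⇔ r) ⇒ ((q ⇔ p) ⇒ ¬r) = 3/5 ⇒ 4/5 = 1
¬q = ¬1/5 = 4/5
¬p = ¬3/5 = 2/5
¬q ⇔ ¬p = 4/5 ⇔ 2/5 = 3/5
q ⇔ q = 1/5 ⇔ 1/5 = 1
(¬q ⇔ ¬p) ⇔ (q ⇔ q) = 3/5 ⇔ 1 = 3/5
(((q ⇒ p) ⇔ r) ⇒ ((q ⇔ p) ⇒ ¬r)) ⇒ ((¬q ⇔ ¬p) ⇔ (q ⇔ q)) = 1 ⇒ 3/5 = 3/5

3/5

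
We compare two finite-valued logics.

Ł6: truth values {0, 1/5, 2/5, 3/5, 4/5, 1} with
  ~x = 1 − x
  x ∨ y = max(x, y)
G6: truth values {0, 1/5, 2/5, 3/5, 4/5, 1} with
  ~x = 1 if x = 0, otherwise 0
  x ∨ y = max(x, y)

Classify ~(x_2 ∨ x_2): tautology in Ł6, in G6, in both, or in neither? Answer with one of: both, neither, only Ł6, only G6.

neither

In Ł6: at x_2 = 1/5 the value is 4/5 — not a tautology.
In G6: at x_2 = 1/5 the value is 0 — not a tautology.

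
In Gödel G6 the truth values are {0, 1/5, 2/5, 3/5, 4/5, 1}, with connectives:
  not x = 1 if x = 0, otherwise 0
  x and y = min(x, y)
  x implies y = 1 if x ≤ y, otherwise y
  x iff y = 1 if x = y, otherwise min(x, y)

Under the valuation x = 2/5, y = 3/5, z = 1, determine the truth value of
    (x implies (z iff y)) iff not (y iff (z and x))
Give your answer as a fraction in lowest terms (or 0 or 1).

0

z iff y = 1 iff 3/5 = 3/5
x implies (z iff y) = 2/5 implies 3/5 = 1
z and x = 1 and 2/5 = 2/5
y iff (z and x) = 3/5 iff 2/5 = 2/5
not (y iff (z and x)) = not 2/5 = 0
(x implies (z iff y)) iff not (y iff (z and x)) = 1 iff 0 = 0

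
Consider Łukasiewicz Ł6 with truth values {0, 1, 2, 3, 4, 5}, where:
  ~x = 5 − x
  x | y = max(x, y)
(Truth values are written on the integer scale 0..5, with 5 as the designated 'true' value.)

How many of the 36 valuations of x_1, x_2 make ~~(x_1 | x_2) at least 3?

27

value 5: 11 assignments (counts)
value 4: 9 assignments (counts)
value 3: 7 assignments (counts)
value 2: 5 assignments
value 1: 3 assignments
value 0: 1 assignment
So 27 of the 36 assignments meet the threshold.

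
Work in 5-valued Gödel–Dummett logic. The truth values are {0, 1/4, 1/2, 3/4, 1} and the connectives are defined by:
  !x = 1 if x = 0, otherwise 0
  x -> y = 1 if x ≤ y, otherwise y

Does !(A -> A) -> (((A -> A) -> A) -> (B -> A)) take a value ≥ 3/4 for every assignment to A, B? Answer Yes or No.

At A = 0, B = 1/2, for instance:
A -> A = 0 -> 0 = 1
!(A -> A) = !1 = 0
A -> A = 0 -> 0 = 1
(A -> A) -> A = 1 -> 0 = 0
B -> A = 1/2 -> 0 = 0
((A -> A) -> A) -> (B -> A) = 0 -> 0 = 1
!(A -> A) -> (((A -> A) -> A) -> (B -> A)) = 0 -> 1 = 1
and checking the remaining 24 assignments likewise gives ≥ 3/4 in every case.

Yes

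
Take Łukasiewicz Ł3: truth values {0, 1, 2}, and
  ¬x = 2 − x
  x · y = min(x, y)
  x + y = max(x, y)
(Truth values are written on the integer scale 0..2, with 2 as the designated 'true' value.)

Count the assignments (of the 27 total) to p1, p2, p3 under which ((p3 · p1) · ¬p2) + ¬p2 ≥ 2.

9

value 2: 9 assignments (counts)
value 1: 9 assignments
value 0: 9 assignments
So 9 of the 27 assignments meet the threshold.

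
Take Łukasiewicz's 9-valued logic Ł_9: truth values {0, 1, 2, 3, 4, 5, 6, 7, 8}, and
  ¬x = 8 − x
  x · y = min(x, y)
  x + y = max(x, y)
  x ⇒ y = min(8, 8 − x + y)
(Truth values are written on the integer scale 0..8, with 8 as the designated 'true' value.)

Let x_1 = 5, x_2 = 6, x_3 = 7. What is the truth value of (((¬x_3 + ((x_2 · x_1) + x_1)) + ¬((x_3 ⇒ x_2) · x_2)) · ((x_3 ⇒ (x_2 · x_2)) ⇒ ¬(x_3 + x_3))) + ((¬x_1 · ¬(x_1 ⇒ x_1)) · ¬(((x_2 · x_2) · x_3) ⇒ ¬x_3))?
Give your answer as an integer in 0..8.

¬x_3 = ¬7 = 1
x_2 · x_1 = 6 · 5 = 5
(x_2 · x_1) + x_1 = 5 + 5 = 5
¬x_3 + ((x_2 · x_1) + x_1) = 1 + 5 = 5
x_3 ⇒ x_2 = 7 ⇒ 6 = 7
(x_3 ⇒ x_2) · x_2 = 7 · 6 = 6
¬((x_3 ⇒ x_2) · x_2) = ¬6 = 2
(¬x_3 + ((x_2 · x_1) + x_1)) + ¬((x_3 ⇒ x_2) · x_2) = 5 + 2 = 5
x_2 · x_2 = 6 · 6 = 6
x_3 ⇒ (x_2 · x_2) = 7 ⇒ 6 = 7
x_3 + x_3 = 7 + 7 = 7
¬(x_3 + x_3) = ¬7 = 1
(x_3 ⇒ (x_2 · x_2)) ⇒ ¬(x_3 + x_3) = 7 ⇒ 1 = 2
((¬x_3 + ((x_2 · x_1) + x_1)) + ¬((x_3 ⇒ x_2) · x_2)) · ((x_3 ⇒ (x_2 · x_2)) ⇒ ¬(x_3 + x_3)) = 5 · 2 = 2
¬x_1 = ¬5 = 3
x_1 ⇒ x_1 = 5 ⇒ 5 = 8
¬(x_1 ⇒ x_1) = ¬8 = 0
¬x_1 · ¬(x_1 ⇒ x_1) = 3 · 0 = 0
x_2 · x_2 = 6 · 6 = 6
(x_2 · x_2) · x_3 = 6 · 7 = 6
¬x_3 = ¬7 = 1
((x_2 · x_2) · x_3) ⇒ ¬x_3 = 6 ⇒ 1 = 3
¬(((x_2 · x_2) · x_3) ⇒ ¬x_3) = ¬3 = 5
(¬x_1 · ¬(x_1 ⇒ x_1)) · ¬(((x_2 · x_2) · x_3) ⇒ ¬x_3) = 0 · 5 = 0
(((¬x_3 + ((x_2 · x_1) + x_1)) + ¬((x_3 ⇒ x_2) · x_2)) · ((x_3 ⇒ (x_2 · x_2)) ⇒ ¬(x_3 + x_3))) + ((¬x_1 · ¬(x_1 ⇒ x_1)) · ¬(((x_2 · x_2) · x_3) ⇒ ¬x_3)) = 2 + 0 = 2

2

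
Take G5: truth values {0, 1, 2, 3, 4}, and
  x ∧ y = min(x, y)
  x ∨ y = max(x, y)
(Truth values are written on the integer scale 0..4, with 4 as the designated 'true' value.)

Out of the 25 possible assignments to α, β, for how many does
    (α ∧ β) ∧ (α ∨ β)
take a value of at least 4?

1

value 4: 1 assignment (counts)
value 3: 3 assignments
value 2: 5 assignments
value 1: 7 assignments
value 0: 9 assignments
So 1 of the 25 assignments meets the threshold.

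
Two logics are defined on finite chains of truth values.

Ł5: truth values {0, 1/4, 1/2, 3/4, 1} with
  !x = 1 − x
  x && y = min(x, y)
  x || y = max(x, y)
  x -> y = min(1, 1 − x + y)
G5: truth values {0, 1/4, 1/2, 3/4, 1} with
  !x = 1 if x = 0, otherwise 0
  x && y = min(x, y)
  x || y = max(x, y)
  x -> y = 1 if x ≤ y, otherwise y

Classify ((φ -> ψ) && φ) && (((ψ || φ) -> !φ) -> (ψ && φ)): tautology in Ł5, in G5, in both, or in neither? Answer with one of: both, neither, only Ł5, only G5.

In Ł5: at φ = 0, ψ = 0 the value is 0 — not a tautology.
In G5: at φ = 0, ψ = 0 the value is 0 — not a tautology.

neither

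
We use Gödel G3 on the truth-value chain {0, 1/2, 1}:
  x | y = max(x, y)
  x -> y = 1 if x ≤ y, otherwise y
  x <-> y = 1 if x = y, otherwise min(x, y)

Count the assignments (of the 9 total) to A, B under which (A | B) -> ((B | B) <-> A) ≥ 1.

3

A = 0, B = 0 ↦ 1  ≥
A = 0, B = 1/2 ↦ 0  <
A = 0, B = 1 ↦ 0  <
A = 1/2, B = 0 ↦ 0  <
A = 1/2, B = 1/2 ↦ 1  ≥
A = 1/2, B = 1 ↦ 1/2  <
A = 1, B = 0 ↦ 0  <
A = 1, B = 1/2 ↦ 1/2  <
A = 1, B = 1 ↦ 1  ≥
So 3 of the 9 assignments meet the threshold.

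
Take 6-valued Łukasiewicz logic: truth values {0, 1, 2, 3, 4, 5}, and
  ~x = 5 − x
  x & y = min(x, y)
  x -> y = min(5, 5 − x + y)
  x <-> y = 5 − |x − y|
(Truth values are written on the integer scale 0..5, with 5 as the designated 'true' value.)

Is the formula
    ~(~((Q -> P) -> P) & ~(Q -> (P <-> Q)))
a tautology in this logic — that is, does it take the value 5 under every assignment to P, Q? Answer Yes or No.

Counterexample: take P = 0, Q = 3.
Q -> P = 3 -> 0 = 2
(Q -> P) -> P = 2 -> 0 = 3
~((Q -> P) -> P) = ~3 = 2
P <-> Q = 0 <-> 3 = 2
Q -> (P <-> Q) = 3 -> 2 = 4
~(Q -> (P <-> Q)) = ~4 = 1
~((Q -> P) -> P) & ~(Q -> (P <-> Q)) = 2 & 1 = 1
~(~((Q -> P) -> P) & ~(Q -> (P <-> Q))) = ~1 = 4
This gives 4 ≠ 5.

No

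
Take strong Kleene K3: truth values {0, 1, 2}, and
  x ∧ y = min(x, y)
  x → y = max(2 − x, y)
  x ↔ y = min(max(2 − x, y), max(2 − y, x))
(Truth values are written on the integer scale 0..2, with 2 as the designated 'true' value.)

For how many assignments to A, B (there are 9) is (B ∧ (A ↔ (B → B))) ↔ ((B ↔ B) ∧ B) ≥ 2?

4

A = 0, B = 0 ↦ 2  ≥
A = 0, B = 1 ↦ 1  <
A = 0, B = 2 ↦ 0  <
A = 1, B = 0 ↦ 2  ≥
A = 1, B = 1 ↦ 1  <
A = 1, B = 2 ↦ 1  <
A = 2, B = 0 ↦ 2  ≥
A = 2, B = 1 ↦ 1  <
A = 2, B = 2 ↦ 2  ≥
So 4 of the 9 assignments meet the threshold.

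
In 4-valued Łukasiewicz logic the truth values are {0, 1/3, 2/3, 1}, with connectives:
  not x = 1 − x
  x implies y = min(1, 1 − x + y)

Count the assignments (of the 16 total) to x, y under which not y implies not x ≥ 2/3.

13

x = 0, y = 0 ↦ 1  ≥
x = 0, y = 1/3 ↦ 1  ≥
x = 0, y = 2/3 ↦ 1  ≥
x = 0, y = 1 ↦ 1  ≥
x = 1/3, y = 0 ↦ 2/3  ≥
x = 1/3, y = 1/3 ↦ 1  ≥
x = 1/3, y = 2/3 ↦ 1  ≥
x = 1/3, y = 1 ↦ 1  ≥
x = 2/3, y = 0 ↦ 1/3  <
x = 2/3, y = 1/3 ↦ 2/3  ≥
x = 2/3, y = 2/3 ↦ 1  ≥
x = 2/3, y = 1 ↦ 1  ≥
x = 1, y = 0 ↦ 0  <
x = 1, y = 1/3 ↦ 1/3  <
x = 1, y = 2/3 ↦ 2/3  ≥
x = 1, y = 1 ↦ 1  ≥
So 13 of the 16 assignments meet the threshold.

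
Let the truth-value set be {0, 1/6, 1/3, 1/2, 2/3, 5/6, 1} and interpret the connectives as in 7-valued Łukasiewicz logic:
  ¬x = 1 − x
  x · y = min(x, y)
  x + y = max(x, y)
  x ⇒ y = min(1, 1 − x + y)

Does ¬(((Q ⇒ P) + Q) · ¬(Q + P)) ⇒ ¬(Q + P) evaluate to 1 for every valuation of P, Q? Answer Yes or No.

No

Counterexample: take P = 0, Q = 2/3.
Q ⇒ P = 2/3 ⇒ 0 = 1/3
(Q ⇒ P) + Q = 1/3 + 2/3 = 2/3
Q + P = 2/3 + 0 = 2/3
¬(Q + P) = ¬2/3 = 1/3
((Q ⇒ P) + Q) · ¬(Q + P) = 2/3 · 1/3 = 1/3
¬(((Q ⇒ P) + Q) · ¬(Q + P)) = ¬1/3 = 2/3
¬(((Q ⇒ P) + Q) · ¬(Q + P)) ⇒ ¬(Q + P) = 2/3 ⇒ 1/3 = 2/3
This gives 2/3 ≠ 1.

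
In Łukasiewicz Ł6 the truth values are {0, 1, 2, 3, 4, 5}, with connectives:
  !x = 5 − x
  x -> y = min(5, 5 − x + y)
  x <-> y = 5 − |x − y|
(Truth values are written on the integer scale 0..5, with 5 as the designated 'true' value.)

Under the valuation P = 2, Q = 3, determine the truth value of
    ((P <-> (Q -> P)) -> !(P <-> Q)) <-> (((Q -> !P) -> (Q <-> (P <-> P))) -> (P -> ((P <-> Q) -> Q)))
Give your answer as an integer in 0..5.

Q -> P = 3 -> 2 = 4
P <-> (Q -> P) = 2 <-> 4 = 3
P <-> Q = 2 <-> 3 = 4
!(P <-> Q) = !4 = 1
(P <-> (Q -> P)) -> !(P <-> Q) = 3 -> 1 = 3
!P = !2 = 3
Q -> !P = 3 -> 3 = 5
P <-> P = 2 <-> 2 = 5
Q <-> (P <-> P) = 3 <-> 5 = 3
(Q -> !P) -> (Q <-> (P <-> P)) = 5 -> 3 = 3
P <-> Q = 2 <-> 3 = 4
(P <-> Q) -> Q = 4 -> 3 = 4
P -> ((P <-> Q) -> Q) = 2 -> 4 = 5
((Q -> !P) -> (Q <-> (P <-> P))) -> (P -> ((P <-> Q) -> Q)) = 3 -> 5 = 5
((P <-> (Q -> P)) -> !(P <-> Q)) <-> (((Q -> !P) -> (Q <-> (P <-> P))) -> (P -> ((P <-> Q) -> Q))) = 3 <-> 5 = 3

3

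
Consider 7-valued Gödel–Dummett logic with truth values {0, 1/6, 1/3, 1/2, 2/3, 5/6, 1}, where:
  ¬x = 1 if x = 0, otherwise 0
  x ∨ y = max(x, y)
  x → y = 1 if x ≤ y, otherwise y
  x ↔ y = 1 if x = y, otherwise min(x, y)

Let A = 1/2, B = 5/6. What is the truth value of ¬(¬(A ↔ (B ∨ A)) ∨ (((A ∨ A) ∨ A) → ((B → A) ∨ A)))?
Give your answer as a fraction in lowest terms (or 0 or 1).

B ∨ A = 5/6 ∨ 1/2 = 5/6
A ↔ (B ∨ A) = 1/2 ↔ 5/6 = 1/2
¬(A ↔ (B ∨ A)) = ¬1/2 = 0
A ∨ A = 1/2 ∨ 1/2 = 1/2
(A ∨ A) ∨ A = 1/2 ∨ 1/2 = 1/2
B → A = 5/6 → 1/2 = 1/2
(B → A) ∨ A = 1/2 ∨ 1/2 = 1/2
((A ∨ A) ∨ A) → ((B → A) ∨ A) = 1/2 → 1/2 = 1
¬(A ↔ (B ∨ A)) ∨ (((A ∨ A) ∨ A) → ((B → A) ∨ A)) = 0 ∨ 1 = 1
¬(¬(A ↔ (B ∨ A)) ∨ (((A ∨ A) ∨ A) → ((B → A) ∨ A))) = ¬1 = 0

0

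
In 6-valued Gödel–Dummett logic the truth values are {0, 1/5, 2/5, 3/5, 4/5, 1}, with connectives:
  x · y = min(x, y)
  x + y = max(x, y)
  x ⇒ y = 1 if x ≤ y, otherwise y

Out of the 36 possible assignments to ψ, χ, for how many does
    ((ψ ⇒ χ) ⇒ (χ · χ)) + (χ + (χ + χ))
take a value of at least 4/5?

26

value 1: 21 assignments (counts)
value 4/5: 5 assignments (counts)
value 3/5: 4 assignments
value 2/5: 3 assignments
value 1/5: 2 assignments
value 0: 1 assignment
So 26 of the 36 assignments meet the threshold.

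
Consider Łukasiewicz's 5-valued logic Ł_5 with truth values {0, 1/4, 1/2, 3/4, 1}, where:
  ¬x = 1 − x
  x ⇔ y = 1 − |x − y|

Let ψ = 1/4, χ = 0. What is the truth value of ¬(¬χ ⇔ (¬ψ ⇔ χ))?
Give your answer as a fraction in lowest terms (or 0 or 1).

3/4

¬χ = ¬0 = 1
¬ψ = ¬1/4 = 3/4
¬ψ ⇔ χ = 3/4 ⇔ 0 = 1/4
¬χ ⇔ (¬ψ ⇔ χ) = 1 ⇔ 1/4 = 1/4
¬(¬χ ⇔ (¬ψ ⇔ χ)) = ¬1/4 = 3/4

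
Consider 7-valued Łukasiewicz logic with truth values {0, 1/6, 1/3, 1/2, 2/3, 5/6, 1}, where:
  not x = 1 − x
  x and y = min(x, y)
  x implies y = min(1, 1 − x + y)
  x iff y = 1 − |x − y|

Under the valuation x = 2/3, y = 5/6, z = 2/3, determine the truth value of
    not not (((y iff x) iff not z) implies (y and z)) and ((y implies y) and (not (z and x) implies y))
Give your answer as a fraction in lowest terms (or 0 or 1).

y iff x = 5/6 iff 2/3 = 5/6
not z = not 2/3 = 1/3
(y iff x) iff not z = 5/6 iff 1/3 = 1/2
y and z = 5/6 and 2/3 = 2/3
((y iff x) iff not z) implies (y and z) = 1/2 implies 2/3 = 1
not (((y iff x) iff not z) implies (y and z)) = not 1 = 0
not not (((y iff x) iff not z) implies (y and z)) = not 0 = 1
y implies y = 5/6 implies 5/6 = 1
z and x = 2/3 and 2/3 = 2/3
not (z and x) = not 2/3 = 1/3
not (z and x) implies y = 1/3 implies 5/6 = 1
(y implies y) and (not (z and x) implies y) = 1 and 1 = 1
not not (((y iff x) iff not z) implies (y and z)) and ((y implies y) and (not (z and x) implies y)) = 1 and 1 = 1

1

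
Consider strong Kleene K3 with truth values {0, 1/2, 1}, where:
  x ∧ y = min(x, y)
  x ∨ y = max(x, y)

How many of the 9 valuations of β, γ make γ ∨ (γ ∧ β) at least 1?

β = 0, γ = 0 ↦ 0  <
β = 0, γ = 1/2 ↦ 1/2  <
β = 0, γ = 1 ↦ 1  ≥
β = 1/2, γ = 0 ↦ 0  <
β = 1/2, γ = 1/2 ↦ 1/2  <
β = 1/2, γ = 1 ↦ 1  ≥
β = 1, γ = 0 ↦ 0  <
β = 1, γ = 1/2 ↦ 1/2  <
β = 1, γ = 1 ↦ 1  ≥
So 3 of the 9 assignments meet the threshold.

3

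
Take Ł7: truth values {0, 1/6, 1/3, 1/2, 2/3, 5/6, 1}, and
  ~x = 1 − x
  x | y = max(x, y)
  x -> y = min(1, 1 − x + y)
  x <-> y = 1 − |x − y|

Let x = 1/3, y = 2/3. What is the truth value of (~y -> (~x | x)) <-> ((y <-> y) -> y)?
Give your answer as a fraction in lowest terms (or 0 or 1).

~y = ~2/3 = 1/3
~x = ~1/3 = 2/3
~x | x = 2/3 | 1/3 = 2/3
~y -> (~x | x) = 1/3 -> 2/3 = 1
y <-> y = 2/3 <-> 2/3 = 1
(y <-> y) -> y = 1 -> 2/3 = 2/3
(~y -> (~x | x)) <-> ((y <-> y) -> y) = 1 <-> 2/3 = 2/3

2/3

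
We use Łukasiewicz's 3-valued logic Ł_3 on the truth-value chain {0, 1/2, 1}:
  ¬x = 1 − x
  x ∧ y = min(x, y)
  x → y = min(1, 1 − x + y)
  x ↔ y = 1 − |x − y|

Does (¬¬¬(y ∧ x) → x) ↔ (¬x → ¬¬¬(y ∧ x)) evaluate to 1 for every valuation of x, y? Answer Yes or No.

No

Counterexample: take x = 0, y = 0.
y ∧ x = 0 ∧ 0 = 0
¬(y ∧ x) = ¬0 = 1
¬¬(y ∧ x) = ¬1 = 0
¬¬¬(y ∧ x) = ¬0 = 1
¬¬¬(y ∧ x) → x = 1 → 0 = 0
¬x = ¬0 = 1
y ∧ x = 0 ∧ 0 = 0
¬(y ∧ x) = ¬0 = 1
¬¬(y ∧ x) = ¬1 = 0
¬¬¬(y ∧ x) = ¬0 = 1
¬x → ¬¬¬(y ∧ x) = 1 → 1 = 1
(¬¬¬(y ∧ x) → x) ↔ (¬x → ¬¬¬(y ∧ x)) = 0 ↔ 1 = 0
This gives 0 ≠ 1.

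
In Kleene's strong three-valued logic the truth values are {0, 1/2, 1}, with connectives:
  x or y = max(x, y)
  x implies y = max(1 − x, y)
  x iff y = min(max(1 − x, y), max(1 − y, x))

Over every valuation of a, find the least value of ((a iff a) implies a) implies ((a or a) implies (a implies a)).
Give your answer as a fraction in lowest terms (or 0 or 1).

1/2

Take a = 1/2:
a iff a = 1/2 iff 1/2 = 1/2
(a iff a) implies a = 1/2 implies 1/2 = 1/2
a or a = 1/2 or 1/2 = 1/2
a implies a = 1/2 implies 1/2 = 1/2
(a or a) implies (a implies a) = 1/2 implies 1/2 = 1/2
((a iff a) implies a) implies ((a or a) implies (a implies a)) = 1/2 implies 1/2 = 1/2
No assignment yields a value below 1/2, so this is the minimum.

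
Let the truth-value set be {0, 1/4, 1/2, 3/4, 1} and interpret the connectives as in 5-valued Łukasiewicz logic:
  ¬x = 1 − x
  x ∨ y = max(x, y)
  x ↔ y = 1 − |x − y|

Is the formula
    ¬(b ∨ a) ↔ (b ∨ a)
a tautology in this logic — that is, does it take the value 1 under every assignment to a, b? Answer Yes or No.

No

Counterexample: take a = 0, b = 0.
b ∨ a = 0 ∨ 0 = 0
¬(b ∨ a) = ¬0 = 1
b ∨ a = 0 ∨ 0 = 0
¬(b ∨ a) ↔ (b ∨ a) = 1 ↔ 0 = 0
This gives 0 ≠ 1.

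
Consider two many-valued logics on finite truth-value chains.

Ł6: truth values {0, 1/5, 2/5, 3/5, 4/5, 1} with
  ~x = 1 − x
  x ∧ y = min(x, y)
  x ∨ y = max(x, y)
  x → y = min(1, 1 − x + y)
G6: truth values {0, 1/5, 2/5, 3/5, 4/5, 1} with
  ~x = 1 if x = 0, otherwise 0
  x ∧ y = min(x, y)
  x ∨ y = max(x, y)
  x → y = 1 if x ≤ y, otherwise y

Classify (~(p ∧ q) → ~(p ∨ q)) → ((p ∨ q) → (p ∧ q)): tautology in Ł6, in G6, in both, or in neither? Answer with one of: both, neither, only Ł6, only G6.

only Ł6

In Ł6: every assignment gives 1 — tautology.
In G6: at p = 1/5, q = 2/5 the value is 1/5 — not a tautology.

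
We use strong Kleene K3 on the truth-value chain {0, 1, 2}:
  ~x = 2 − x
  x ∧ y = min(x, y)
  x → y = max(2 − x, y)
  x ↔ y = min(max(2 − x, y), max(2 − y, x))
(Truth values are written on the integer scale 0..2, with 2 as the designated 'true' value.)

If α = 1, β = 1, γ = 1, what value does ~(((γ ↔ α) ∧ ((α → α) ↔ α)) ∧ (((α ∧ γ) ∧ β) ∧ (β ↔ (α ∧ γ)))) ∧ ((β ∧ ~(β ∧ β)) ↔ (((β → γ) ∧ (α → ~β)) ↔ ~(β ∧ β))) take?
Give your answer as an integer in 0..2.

1

γ ↔ α = 1 ↔ 1 = 1
α → α = 1 → 1 = 1
(α → α) ↔ α = 1 ↔ 1 = 1
(γ ↔ α) ∧ ((α → α) ↔ α) = 1 ∧ 1 = 1
α ∧ γ = 1 ∧ 1 = 1
(α ∧ γ) ∧ β = 1 ∧ 1 = 1
α ∧ γ = 1 ∧ 1 = 1
β ↔ (α ∧ γ) = 1 ↔ 1 = 1
((α ∧ γ) ∧ β) ∧ (β ↔ (α ∧ γ)) = 1 ∧ 1 = 1
((γ ↔ α) ∧ ((α → α) ↔ α)) ∧ (((α ∧ γ) ∧ β) ∧ (β ↔ (α ∧ γ))) = 1 ∧ 1 = 1
~(((γ ↔ α) ∧ ((α → α) ↔ α)) ∧ (((α ∧ γ) ∧ β) ∧ (β ↔ (α ∧ γ)))) = ~1 = 1
β ∧ β = 1 ∧ 1 = 1
~(β ∧ β) = ~1 = 1
β ∧ ~(β ∧ β) = 1 ∧ 1 = 1
β → γ = 1 → 1 = 1
~β = ~1 = 1
α → ~β = 1 → 1 = 1
(β → γ) ∧ (α → ~β) = 1 ∧ 1 = 1
β ∧ β = 1 ∧ 1 = 1
~(β ∧ β) = ~1 = 1
((β → γ) ∧ (α → ~β)) ↔ ~(β ∧ β) = 1 ↔ 1 = 1
(β ∧ ~(β ∧ β)) ↔ (((β → γ) ∧ (α → ~β)) ↔ ~(β ∧ β)) = 1 ↔ 1 = 1
~(((γ ↔ α) ∧ ((α → α) ↔ α)) ∧ (((α ∧ γ) ∧ β) ∧ (β ↔ (α ∧ γ)))) ∧ ((β ∧ ~(β ∧ β)) ↔ (((β → γ) ∧ (α → ~β)) ↔ ~(β ∧ β))) = 1 ∧ 1 = 1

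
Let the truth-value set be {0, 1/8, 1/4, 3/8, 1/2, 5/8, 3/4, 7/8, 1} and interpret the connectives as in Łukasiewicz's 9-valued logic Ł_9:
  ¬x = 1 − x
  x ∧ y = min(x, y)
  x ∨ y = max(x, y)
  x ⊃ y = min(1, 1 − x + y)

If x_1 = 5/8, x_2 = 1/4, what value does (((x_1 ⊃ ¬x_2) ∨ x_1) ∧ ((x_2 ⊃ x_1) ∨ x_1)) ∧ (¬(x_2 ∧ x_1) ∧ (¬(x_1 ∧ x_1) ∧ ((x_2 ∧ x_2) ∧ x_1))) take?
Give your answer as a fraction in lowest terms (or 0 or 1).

1/4

¬x_2 = ¬1/4 = 3/4
x_1 ⊃ ¬x_2 = 5/8 ⊃ 3/4 = 1
(x_1 ⊃ ¬x_2) ∨ x_1 = 1 ∨ 5/8 = 1
x_2 ⊃ x_1 = 1/4 ⊃ 5/8 = 1
(x_2 ⊃ x_1) ∨ x_1 = 1 ∨ 5/8 = 1
((x_1 ⊃ ¬x_2) ∨ x_1) ∧ ((x_2 ⊃ x_1) ∨ x_1) = 1 ∧ 1 = 1
x_2 ∧ x_1 = 1/4 ∧ 5/8 = 1/4
¬(x_2 ∧ x_1) = ¬1/4 = 3/4
x_1 ∧ x_1 = 5/8 ∧ 5/8 = 5/8
¬(x_1 ∧ x_1) = ¬5/8 = 3/8
x_2 ∧ x_2 = 1/4 ∧ 1/4 = 1/4
(x_2 ∧ x_2) ∧ x_1 = 1/4 ∧ 5/8 = 1/4
¬(x_1 ∧ x_1) ∧ ((x_2 ∧ x_2) ∧ x_1) = 3/8 ∧ 1/4 = 1/4
¬(x_2 ∧ x_1) ∧ (¬(x_1 ∧ x_1) ∧ ((x_2 ∧ x_2) ∧ x_1)) = 3/4 ∧ 1/4 = 1/4
(((x_1 ⊃ ¬x_2) ∨ x_1) ∧ ((x_2 ⊃ x_1) ∨ x_1)) ∧ (¬(x_2 ∧ x_1) ∧ (¬(x_1 ∧ x_1) ∧ ((x_2 ∧ x_2) ∧ x_1))) = 1 ∧ 1/4 = 1/4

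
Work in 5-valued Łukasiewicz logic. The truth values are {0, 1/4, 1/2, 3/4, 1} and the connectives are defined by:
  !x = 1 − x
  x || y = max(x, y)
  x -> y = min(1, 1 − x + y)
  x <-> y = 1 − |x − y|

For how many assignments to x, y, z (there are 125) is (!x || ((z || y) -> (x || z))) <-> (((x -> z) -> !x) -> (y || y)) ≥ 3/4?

77

value 1: 42 assignments (counts)
value 3/4: 35 assignments (counts)
value 1/2: 23 assignments
value 1/4: 16 assignments
value 0: 9 assignments
So 77 of the 125 assignments meet the threshold.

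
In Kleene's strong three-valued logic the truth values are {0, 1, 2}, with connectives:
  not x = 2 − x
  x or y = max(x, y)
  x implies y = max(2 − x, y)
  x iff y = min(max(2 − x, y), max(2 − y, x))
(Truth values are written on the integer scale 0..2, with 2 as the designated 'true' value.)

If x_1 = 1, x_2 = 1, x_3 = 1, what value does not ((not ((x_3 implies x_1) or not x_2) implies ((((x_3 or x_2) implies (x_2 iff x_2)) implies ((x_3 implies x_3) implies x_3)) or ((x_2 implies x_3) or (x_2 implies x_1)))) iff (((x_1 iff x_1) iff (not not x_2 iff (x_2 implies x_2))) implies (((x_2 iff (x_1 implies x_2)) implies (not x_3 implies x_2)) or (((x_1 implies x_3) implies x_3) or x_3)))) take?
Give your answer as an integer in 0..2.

x_3 implies x_1 = 1 implies 1 = 1
not x_2 = not 1 = 1
(x_3 implies x_1) or not x_2 = 1 or 1 = 1
not ((x_3 implies x_1) or not x_2) = not 1 = 1
x_3 or x_2 = 1 or 1 = 1
x_2 iff x_2 = 1 iff 1 = 1
(x_3 or x_2) implies (x_2 iff x_2) = 1 implies 1 = 1
x_3 implies x_3 = 1 implies 1 = 1
(x_3 implies x_3) implies x_3 = 1 implies 1 = 1
((x_3 or x_2) implies (x_2 iff x_2)) implies ((x_3 implies x_3) implies x_3) = 1 implies 1 = 1
x_2 implies x_3 = 1 implies 1 = 1
x_2 implies x_1 = 1 implies 1 = 1
(x_2 implies x_3) or (x_2 implies x_1) = 1 or 1 = 1
(((x_3 or x_2) implies (x_2 iff x_2)) implies ((x_3 implies x_3) implies x_3)) or ((x_2 implies x_3) or (x_2 implies x_1)) = 1 or 1 = 1
not ((x_3 implies x_1) or not x_2) implies ((((x_3 or x_2) implies (x_2 iff x_2)) implies ((x_3 implies x_3) implies x_3)) or ((x_2 implies x_3) or (x_2 implies x_1))) = 1 implies 1 = 1
x_1 iff x_1 = 1 iff 1 = 1
not x_2 = not 1 = 1
not not x_2 = not 1 = 1
x_2 implies x_2 = 1 implies 1 = 1
not not x_2 iff (x_2 implies x_2) = 1 iff 1 = 1
(x_1 iff x_1) iff (not not x_2 iff (x_2 implies x_2)) = 1 iff 1 = 1
x_1 implies x_2 = 1 implies 1 = 1
x_2 iff (x_1 implies x_2) = 1 iff 1 = 1
not x_3 = not 1 = 1
not x_3 implies x_2 = 1 implies 1 = 1
(x_2 iff (x_1 implies x_2)) implies (not x_3 implies x_2) = 1 implies 1 = 1
x_1 implies x_3 = 1 implies 1 = 1
(x_1 implies x_3) implies x_3 = 1 implies 1 = 1
((x_1 implies x_3) implies x_3) or x_3 = 1 or 1 = 1
((x_2 iff (x_1 implies x_2)) implies (not x_3 implies x_2)) or (((x_1 implies x_3) implies x_3) or x_3) = 1 or 1 = 1
((x_1 iff x_1) iff (not not x_2 iff (x_2 implies x_2))) implies (((x_2 iff (x_1 implies x_2)) implies (not x_3 implies x_2)) or (((x_1 implies x_3) implies x_3) or x_3)) = 1 implies 1 = 1
(not ((x_3 implies x_1) or not x_2) implies ((((x_3 or x_2) implies (x_2 iff x_2)) implies ((x_3 implies x_3) implies x_3)) or ((x_2 implies x_3) or (x_2 implies x_1)))) iff (((x_1 iff x_1) iff (not not x_2 iff (x_2 implies x_2))) implies (((x_2 iff (x_1 implies x_2)) implies (not x_3 implies x_2)) or (((x_1 implies x_3) implies x_3) or x_3))) = 1 iff 1 = 1
not ((not ((x_3 implies x_1) or not x_2) implies ((((x_3 or x_2) implies (x_2 iff x_2)) implies ((x_3 implies x_3) implies x_3)) or ((x_2 implies x_3) or (x_2 implies x_1)))) iff (((x_1 iff x_1) iff (not not x_2 iff (x_2 implies x_2))) implies (((x_2 iff (x_1 implies x_2)) implies (not x_3 implies x_2)) or (((x_1 implies x_3) implies x_3) or x_3)))) = not 1 = 1

1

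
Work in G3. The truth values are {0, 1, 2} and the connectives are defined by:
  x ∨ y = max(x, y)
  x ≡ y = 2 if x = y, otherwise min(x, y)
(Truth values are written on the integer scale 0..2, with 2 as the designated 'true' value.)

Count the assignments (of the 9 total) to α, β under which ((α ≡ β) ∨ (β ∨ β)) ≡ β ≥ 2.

α = 0, β = 0 ↦ 0  <
α = 0, β = 1 ↦ 2  ≥
α = 0, β = 2 ↦ 2  ≥
α = 1, β = 0 ↦ 2  ≥
α = 1, β = 1 ↦ 1  <
α = 1, β = 2 ↦ 2  ≥
α = 2, β = 0 ↦ 2  ≥
α = 2, β = 1 ↦ 2  ≥
α = 2, β = 2 ↦ 2  ≥
So 7 of the 9 assignments meet the threshold.

7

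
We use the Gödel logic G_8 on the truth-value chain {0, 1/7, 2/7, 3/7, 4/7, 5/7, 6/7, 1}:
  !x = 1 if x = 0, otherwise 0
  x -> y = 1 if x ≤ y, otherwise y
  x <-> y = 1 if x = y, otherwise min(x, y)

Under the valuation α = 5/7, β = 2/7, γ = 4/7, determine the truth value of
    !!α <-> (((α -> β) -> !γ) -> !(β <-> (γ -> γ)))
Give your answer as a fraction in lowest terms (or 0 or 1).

1

!α = !5/7 = 0
!!α = !0 = 1
α -> β = 5/7 -> 2/7 = 2/7
!γ = !4/7 = 0
(α -> β) -> !γ = 2/7 -> 0 = 0
γ -> γ = 4/7 -> 4/7 = 1
β <-> (γ -> γ) = 2/7 <-> 1 = 2/7
!(β <-> (γ -> γ)) = !2/7 = 0
((α -> β) -> !γ) -> !(β <-> (γ -> γ)) = 0 -> 0 = 1
!!α <-> (((α -> β) -> !γ) -> !(β <-> (γ -> γ))) = 1 <-> 1 = 1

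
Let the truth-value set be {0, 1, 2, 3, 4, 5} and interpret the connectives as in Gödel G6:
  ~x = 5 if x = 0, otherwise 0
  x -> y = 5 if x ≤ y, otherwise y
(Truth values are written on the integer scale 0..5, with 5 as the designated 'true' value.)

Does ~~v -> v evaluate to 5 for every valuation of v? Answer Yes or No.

No

Counterexample: take v = 1.
~v = ~1 = 0
~~v = ~0 = 5
~~v -> v = 5 -> 1 = 1
This gives 1 ≠ 5.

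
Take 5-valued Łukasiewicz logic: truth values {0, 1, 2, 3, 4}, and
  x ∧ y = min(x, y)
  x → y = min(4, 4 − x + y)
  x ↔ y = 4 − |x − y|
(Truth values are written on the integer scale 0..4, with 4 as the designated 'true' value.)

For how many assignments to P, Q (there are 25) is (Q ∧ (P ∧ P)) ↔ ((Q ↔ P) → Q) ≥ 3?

10

value 4: 5 assignments (counts)
value 3: 5 assignments (counts)
value 2: 7 assignments
value 1: 4 assignments
value 0: 4 assignments
So 10 of the 25 assignments meet the threshold.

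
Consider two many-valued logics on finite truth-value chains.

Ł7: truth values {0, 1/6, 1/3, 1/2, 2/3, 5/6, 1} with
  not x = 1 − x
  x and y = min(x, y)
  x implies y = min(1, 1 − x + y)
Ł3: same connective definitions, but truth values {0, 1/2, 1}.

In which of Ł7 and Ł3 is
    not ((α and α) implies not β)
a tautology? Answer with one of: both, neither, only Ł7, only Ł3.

neither

In Ł7: at α = 0, β = 0 the value is 0 — not a tautology.
In Ł3: at α = 0, β = 0 the value is 0 — not a tautology.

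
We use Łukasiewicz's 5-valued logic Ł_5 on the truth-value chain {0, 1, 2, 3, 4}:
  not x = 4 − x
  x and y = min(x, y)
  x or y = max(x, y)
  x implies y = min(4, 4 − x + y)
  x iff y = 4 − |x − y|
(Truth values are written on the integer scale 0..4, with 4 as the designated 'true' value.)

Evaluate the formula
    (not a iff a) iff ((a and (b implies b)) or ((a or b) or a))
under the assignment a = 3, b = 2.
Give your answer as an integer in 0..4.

3

not a = not 3 = 1
not a iff a = 1 iff 3 = 2
b implies b = 2 implies 2 = 4
a and (b implies b) = 3 and 4 = 3
a or b = 3 or 2 = 3
(a or b) or a = 3 or 3 = 3
(a and (b implies b)) or ((a or b) or a) = 3 or 3 = 3
(not a iff a) iff ((a and (b implies b)) or ((a or b) or a)) = 2 iff 3 = 3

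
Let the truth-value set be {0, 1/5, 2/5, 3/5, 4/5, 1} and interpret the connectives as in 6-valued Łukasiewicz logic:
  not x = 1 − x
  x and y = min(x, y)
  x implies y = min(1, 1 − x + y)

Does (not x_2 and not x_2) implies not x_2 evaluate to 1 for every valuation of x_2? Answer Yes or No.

Yes

x_2 = 0 ↦ 1
x_2 = 1/5 ↦ 1
x_2 = 2/5 ↦ 1
x_2 = 3/5 ↦ 1
x_2 = 4/5 ↦ 1
x_2 = 1 ↦ 1
Every assignment gives a value ≥ 1.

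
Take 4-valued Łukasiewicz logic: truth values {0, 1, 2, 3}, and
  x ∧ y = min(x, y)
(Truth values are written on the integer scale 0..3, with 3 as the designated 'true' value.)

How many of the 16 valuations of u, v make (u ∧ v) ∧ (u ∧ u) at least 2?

u = 0, v = 0 ↦ 0  <
u = 0, v = 1 ↦ 0  <
u = 0, v = 2 ↦ 0  <
u = 0, v = 3 ↦ 0  <
u = 1, v = 0 ↦ 0  <
u = 1, v = 1 ↦ 1  <
u = 1, v = 2 ↦ 1  <
u = 1, v = 3 ↦ 1  <
u = 2, v = 0 ↦ 0  <
u = 2, v = 1 ↦ 1  <
u = 2, v = 2 ↦ 2  ≥
u = 2, v = 3 ↦ 2  ≥
u = 3, v = 0 ↦ 0  <
u = 3, v = 1 ↦ 1  <
u = 3, v = 2 ↦ 2  ≥
u = 3, v = 3 ↦ 3  ≥
So 4 of the 16 assignments meet the threshold.

4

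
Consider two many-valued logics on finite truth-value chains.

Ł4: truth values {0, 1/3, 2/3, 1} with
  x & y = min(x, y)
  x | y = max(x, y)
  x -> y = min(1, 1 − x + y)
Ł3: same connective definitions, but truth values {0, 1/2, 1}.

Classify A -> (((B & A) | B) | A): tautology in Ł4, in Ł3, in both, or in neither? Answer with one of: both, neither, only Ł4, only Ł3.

both

In Ł4: every assignment gives 1 — tautology.
In Ł3: every assignment gives 1 — tautology.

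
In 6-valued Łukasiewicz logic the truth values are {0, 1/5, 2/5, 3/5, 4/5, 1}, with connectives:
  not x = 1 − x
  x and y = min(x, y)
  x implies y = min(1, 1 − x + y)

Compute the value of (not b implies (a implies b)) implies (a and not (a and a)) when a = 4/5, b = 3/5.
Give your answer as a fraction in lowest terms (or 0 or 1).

not b = not 3/5 = 2/5
a implies b = 4/5 implies 3/5 = 4/5
not b implies (a implies b) = 2/5 implies 4/5 = 1
a and a = 4/5 and 4/5 = 4/5
not (a and a) = not 4/5 = 1/5
a and not (a and a) = 4/5 and 1/5 = 1/5
(not b implies (a implies b)) implies (a and not (a and a)) = 1 implies 1/5 = 1/5

1/5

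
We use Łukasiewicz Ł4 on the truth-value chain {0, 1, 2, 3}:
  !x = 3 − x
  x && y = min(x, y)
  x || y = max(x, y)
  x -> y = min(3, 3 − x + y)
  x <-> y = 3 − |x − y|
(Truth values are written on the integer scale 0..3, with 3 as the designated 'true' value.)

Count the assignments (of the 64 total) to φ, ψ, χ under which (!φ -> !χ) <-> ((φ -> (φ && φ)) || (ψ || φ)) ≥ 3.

40

value 3: 40 assignments (counts)
value 2: 12 assignments
value 1: 8 assignments
value 0: 4 assignments
So 40 of the 64 assignments meet the threshold.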